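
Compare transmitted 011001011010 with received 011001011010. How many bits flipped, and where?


XOR: 000000000000

0 errors (received matches sent)


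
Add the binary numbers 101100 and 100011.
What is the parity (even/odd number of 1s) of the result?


101100 = 44
100011 = 35
Sum = 79 = 1001111
1s count = 5

odd parity (5 ones in 1001111)


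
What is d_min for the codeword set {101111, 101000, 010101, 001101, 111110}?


Comparing all pairs, minimum distance: 2
Can detect 1 errors, correct 0 errors

2


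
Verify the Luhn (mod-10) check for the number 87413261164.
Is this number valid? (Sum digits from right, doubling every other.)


Luhn sum = 42
42 mod 10 = 2

Invalid (Luhn sum mod 10 = 2)


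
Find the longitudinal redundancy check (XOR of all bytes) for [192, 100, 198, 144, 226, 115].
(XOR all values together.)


XOR chain: 192 ^ 100 ^ 198 ^ 144 ^ 226 ^ 115 = 99

99


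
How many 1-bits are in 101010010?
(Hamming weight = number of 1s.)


Counting 1s in 101010010

4


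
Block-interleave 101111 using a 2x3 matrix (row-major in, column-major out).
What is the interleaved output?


Matrix:
  101
  111
Read columns: 110111

110111


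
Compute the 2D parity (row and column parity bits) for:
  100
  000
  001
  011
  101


Row parities: 10100
Column parities: 011

Row P: 10100, Col P: 011, Corner: 0


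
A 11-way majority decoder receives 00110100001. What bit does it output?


Ones: 4 out of 11
Threshold: 6

0 (4/11 voted 1)


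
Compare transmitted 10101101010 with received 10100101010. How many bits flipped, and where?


XOR: 00001000000

1 error(s) at position(s): 4


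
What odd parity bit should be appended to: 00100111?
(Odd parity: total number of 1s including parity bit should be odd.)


Number of 1s in data: 4
Parity bit: 1

1


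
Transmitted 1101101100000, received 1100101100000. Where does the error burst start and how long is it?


XOR: 0001000000000

Burst at position 3, length 1


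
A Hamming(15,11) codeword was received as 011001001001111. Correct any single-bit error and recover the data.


Syndrome = 14: error at position 14

Data: 10101001101 (corrected bit 14)


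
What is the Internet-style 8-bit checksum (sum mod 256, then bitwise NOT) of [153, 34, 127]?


Sum = 314 mod 256 = 58
Complement = 197

197


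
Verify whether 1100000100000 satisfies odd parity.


Number of 1s: 3

Yes, parity is correct (3 ones)


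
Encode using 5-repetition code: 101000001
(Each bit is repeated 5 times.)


Each bit -> 5 copies

111110000011111000000000000000000000000011111


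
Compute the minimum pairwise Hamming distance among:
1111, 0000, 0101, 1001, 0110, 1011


Comparing all pairs, minimum distance: 1
Can detect 0 errors, correct 0 errors

1


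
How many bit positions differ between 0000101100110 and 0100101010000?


XOR: 0100000110110
Count of 1s: 5

5


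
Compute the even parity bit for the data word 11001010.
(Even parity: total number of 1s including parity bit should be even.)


Number of 1s in data: 4
Parity bit: 0

0


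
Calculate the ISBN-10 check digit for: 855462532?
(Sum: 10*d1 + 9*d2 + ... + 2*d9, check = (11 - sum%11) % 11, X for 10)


Weighted sum: 272
272 mod 11 = 8

Check digit: 3


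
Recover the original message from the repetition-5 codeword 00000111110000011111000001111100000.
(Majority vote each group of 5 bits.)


Groups: 00000, 11111, 00000, 11111, 00000, 11111, 00000
Majority votes: 0101010

0101010


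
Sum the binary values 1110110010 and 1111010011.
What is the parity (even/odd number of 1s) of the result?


1110110010 = 946
1111010011 = 979
Sum = 1925 = 11110000101
1s count = 6

even parity (6 ones in 11110000101)


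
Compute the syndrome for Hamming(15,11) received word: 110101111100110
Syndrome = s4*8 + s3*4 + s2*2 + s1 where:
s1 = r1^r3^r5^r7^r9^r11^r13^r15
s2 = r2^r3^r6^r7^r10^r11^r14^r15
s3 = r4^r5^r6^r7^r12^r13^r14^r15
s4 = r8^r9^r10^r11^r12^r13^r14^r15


s1=0, s2=1, s3=1, s4=1

Syndrome = 14 (error at position 14)


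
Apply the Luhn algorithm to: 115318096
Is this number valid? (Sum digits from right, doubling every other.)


Luhn sum = 37
37 mod 10 = 7

Invalid (Luhn sum mod 10 = 7)


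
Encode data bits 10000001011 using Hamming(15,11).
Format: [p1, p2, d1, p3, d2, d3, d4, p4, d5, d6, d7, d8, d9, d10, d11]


Parity bits: p1=0, p2=1, p3=1, p4=1

011100010001011


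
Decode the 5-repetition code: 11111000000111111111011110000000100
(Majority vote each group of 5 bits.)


Groups: 11111, 00000, 01111, 11111, 01111, 00000, 00100
Majority votes: 1011100

1011100


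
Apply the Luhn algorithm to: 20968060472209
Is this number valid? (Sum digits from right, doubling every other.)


Luhn sum = 59
59 mod 10 = 9

Invalid (Luhn sum mod 10 = 9)


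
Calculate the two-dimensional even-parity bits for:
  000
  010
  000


Row parities: 010
Column parities: 010

Row P: 010, Col P: 010, Corner: 1


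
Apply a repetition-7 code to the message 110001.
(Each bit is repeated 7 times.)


Each bit -> 7 copies

111111111111110000000000000000000001111111


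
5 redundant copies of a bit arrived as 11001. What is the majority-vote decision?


Ones: 3 out of 5
Threshold: 3

1 (3/5 voted 1)


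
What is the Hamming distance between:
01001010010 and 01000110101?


XOR: 00001100111
Count of 1s: 5

5


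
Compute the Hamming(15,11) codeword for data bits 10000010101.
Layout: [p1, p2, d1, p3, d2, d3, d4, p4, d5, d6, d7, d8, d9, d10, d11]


Parity bits: p1=0, p2=1, p3=0, p4=1

011000010010101


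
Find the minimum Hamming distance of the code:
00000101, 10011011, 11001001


Comparing all pairs, minimum distance: 3
Can detect 2 errors, correct 1 errors

3


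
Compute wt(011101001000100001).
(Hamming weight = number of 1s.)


Counting 1s in 011101001000100001

7


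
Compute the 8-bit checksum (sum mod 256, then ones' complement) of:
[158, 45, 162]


Sum = 365 mod 256 = 109
Complement = 146

146


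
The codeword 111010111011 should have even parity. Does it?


Number of 1s: 9

No, parity error (9 ones)


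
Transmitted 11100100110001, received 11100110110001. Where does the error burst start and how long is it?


XOR: 00000010000000

Burst at position 6, length 1


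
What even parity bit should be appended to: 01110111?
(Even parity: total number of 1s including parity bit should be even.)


Number of 1s in data: 6
Parity bit: 0

0


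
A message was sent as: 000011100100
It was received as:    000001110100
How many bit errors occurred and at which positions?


XOR: 000010010000

2 error(s) at position(s): 4, 7


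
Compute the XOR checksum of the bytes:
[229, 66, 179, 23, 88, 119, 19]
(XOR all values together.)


XOR chain: 229 ^ 66 ^ 179 ^ 23 ^ 88 ^ 119 ^ 19 = 63

63


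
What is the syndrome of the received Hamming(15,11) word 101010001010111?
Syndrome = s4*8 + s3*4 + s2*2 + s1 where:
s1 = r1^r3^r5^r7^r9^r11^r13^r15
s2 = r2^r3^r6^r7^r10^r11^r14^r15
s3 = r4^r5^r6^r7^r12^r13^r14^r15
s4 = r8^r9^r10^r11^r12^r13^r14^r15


s1=1, s2=0, s3=0, s4=1

Syndrome = 9 (error at position 9)


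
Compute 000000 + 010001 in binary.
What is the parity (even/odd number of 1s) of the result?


000000 = 0
010001 = 17
Sum = 17 = 10001
1s count = 2

even parity (2 ones in 10001)


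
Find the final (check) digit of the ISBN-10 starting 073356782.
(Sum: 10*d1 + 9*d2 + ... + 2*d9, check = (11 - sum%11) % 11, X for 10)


Weighted sum: 224
224 mod 11 = 4

Check digit: 7


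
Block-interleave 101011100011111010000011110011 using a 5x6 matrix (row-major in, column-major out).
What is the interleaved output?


Matrix:
  101011
  100011
  111010
  000011
  110011
Read columns: 111010010110100000001111111011

111010010110100000001111111011


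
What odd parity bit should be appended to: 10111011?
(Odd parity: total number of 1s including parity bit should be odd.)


Number of 1s in data: 6
Parity bit: 1

1


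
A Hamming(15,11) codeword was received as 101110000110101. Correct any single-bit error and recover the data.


Syndrome = 0: no error detected

Data: 11000110101 (no errors)


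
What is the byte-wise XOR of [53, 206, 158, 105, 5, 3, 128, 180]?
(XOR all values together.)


XOR chain: 53 ^ 206 ^ 158 ^ 105 ^ 5 ^ 3 ^ 128 ^ 180 = 62

62


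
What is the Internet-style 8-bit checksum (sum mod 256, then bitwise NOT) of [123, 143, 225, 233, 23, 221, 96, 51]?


Sum = 1115 mod 256 = 91
Complement = 164

164


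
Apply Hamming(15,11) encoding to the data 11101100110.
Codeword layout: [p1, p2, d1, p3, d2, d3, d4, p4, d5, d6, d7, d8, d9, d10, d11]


Parity bits: p1=0, p2=0, p3=0, p4=0

001011001100110


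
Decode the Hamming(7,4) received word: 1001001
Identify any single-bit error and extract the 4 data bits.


Syndrome = 2: error at position 2

Data: 0001 (corrected bit 2)


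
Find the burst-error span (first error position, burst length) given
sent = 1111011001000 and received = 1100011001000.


XOR: 0011000000000

Burst at position 2, length 2


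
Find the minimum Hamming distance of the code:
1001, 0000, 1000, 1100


Comparing all pairs, minimum distance: 1
Can detect 0 errors, correct 0 errors

1


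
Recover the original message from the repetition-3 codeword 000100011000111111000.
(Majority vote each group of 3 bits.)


Groups: 000, 100, 011, 000, 111, 111, 000
Majority votes: 0010110

0010110


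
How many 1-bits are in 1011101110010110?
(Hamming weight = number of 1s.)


Counting 1s in 1011101110010110

10


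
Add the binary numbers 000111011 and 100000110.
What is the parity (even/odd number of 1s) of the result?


000111011 = 59
100000110 = 262
Sum = 321 = 101000001
1s count = 3

odd parity (3 ones in 101000001)


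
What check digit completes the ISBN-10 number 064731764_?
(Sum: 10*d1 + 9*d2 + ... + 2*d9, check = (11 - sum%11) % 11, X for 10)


Weighted sum: 212
212 mod 11 = 3

Check digit: 8


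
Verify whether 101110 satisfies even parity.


Number of 1s: 4

Yes, parity is correct (4 ones)


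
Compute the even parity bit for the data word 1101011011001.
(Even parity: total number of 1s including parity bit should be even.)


Number of 1s in data: 8
Parity bit: 0

0


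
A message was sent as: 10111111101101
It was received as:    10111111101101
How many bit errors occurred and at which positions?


XOR: 00000000000000

0 errors (received matches sent)


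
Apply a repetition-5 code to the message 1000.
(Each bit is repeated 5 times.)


Each bit -> 5 copies

11111000000000000000


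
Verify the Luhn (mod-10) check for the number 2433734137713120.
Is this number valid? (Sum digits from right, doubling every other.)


Luhn sum = 64
64 mod 10 = 4

Invalid (Luhn sum mod 10 = 4)


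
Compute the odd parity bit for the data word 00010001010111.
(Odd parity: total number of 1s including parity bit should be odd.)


Number of 1s in data: 6
Parity bit: 1

1


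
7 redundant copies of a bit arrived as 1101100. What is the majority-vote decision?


Ones: 4 out of 7
Threshold: 4

1 (4/7 voted 1)


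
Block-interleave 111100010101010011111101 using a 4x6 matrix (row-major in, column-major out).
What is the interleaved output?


Matrix:
  111100
  010101
  010011
  111101
Read columns: 100111111001110100100111

100111111001110100100111


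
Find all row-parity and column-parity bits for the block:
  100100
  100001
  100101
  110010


Row parities: 0011
Column parities: 010010

Row P: 0011, Col P: 010010, Corner: 0


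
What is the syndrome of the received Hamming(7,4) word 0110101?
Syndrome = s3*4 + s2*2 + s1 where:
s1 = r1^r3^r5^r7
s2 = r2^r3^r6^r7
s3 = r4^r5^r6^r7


s1=1, s2=1, s3=0

Syndrome = 3 (error at position 3)


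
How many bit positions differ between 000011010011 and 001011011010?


XOR: 001000001001
Count of 1s: 3

3


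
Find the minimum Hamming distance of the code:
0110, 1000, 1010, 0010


Comparing all pairs, minimum distance: 1
Can detect 0 errors, correct 0 errors

1


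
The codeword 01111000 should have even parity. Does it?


Number of 1s: 4

Yes, parity is correct (4 ones)


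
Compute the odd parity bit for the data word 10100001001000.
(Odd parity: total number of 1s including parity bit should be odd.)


Number of 1s in data: 4
Parity bit: 1

1


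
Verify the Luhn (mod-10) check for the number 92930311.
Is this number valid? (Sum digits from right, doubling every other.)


Luhn sum = 29
29 mod 10 = 9

Invalid (Luhn sum mod 10 = 9)


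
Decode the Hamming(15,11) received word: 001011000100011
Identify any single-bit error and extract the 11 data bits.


Syndrome = 11: error at position 11

Data: 11100110011 (corrected bit 11)


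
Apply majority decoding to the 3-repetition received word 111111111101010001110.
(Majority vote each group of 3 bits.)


Groups: 111, 111, 111, 101, 010, 001, 110
Majority votes: 1111001

1111001


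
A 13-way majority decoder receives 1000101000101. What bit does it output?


Ones: 5 out of 13
Threshold: 7

0 (5/13 voted 1)


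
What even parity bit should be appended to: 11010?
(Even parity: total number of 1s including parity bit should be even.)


Number of 1s in data: 3
Parity bit: 1

1


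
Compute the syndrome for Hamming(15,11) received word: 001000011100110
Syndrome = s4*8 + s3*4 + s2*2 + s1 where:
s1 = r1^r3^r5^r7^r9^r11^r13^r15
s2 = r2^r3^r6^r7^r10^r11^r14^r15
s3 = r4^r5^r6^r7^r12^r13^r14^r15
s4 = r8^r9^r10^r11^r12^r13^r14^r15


s1=1, s2=1, s3=0, s4=1

Syndrome = 11 (error at position 11)


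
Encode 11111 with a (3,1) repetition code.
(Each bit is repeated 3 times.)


Each bit -> 3 copies

111111111111111


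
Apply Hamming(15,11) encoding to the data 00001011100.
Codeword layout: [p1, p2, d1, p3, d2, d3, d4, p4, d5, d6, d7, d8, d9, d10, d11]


Parity bits: p1=1, p2=1, p3=0, p4=0

110000001011100


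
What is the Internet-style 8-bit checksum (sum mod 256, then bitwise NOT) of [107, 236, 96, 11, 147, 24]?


Sum = 621 mod 256 = 109
Complement = 146

146


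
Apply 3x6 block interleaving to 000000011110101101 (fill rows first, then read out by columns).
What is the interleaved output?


Matrix:
  000000
  011110
  101101
Read columns: 001010011011010001

001010011011010001


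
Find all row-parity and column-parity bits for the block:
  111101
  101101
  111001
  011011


Row parities: 1000
Column parities: 110010

Row P: 1000, Col P: 110010, Corner: 1


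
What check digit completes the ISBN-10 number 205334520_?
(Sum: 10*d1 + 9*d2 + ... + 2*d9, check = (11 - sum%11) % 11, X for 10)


Weighted sum: 145
145 mod 11 = 2

Check digit: 9


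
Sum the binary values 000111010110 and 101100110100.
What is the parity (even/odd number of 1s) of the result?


000111010110 = 470
101100110100 = 2868
Sum = 3338 = 110100001010
1s count = 5

odd parity (5 ones in 110100001010)


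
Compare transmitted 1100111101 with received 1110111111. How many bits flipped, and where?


XOR: 0010000010

2 error(s) at position(s): 2, 8


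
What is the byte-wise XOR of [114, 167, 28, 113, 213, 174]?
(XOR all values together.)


XOR chain: 114 ^ 167 ^ 28 ^ 113 ^ 213 ^ 174 = 195

195


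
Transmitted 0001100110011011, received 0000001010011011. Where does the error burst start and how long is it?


XOR: 0001101100000000

Burst at position 3, length 5


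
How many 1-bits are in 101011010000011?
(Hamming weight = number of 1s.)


Counting 1s in 101011010000011

7


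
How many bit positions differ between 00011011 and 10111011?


XOR: 10100000
Count of 1s: 2

2


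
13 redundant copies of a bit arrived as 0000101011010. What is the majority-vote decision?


Ones: 5 out of 13
Threshold: 7

0 (5/13 voted 1)


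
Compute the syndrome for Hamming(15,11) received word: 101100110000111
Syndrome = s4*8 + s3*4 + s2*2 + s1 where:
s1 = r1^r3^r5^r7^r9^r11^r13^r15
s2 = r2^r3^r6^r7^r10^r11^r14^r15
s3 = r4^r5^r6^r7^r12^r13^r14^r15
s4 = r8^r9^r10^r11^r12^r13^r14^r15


s1=1, s2=0, s3=1, s4=0

Syndrome = 5 (error at position 5)


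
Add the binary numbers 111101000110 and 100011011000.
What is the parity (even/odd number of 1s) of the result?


111101000110 = 3910
100011011000 = 2264
Sum = 6174 = 1100000011110
1s count = 6

even parity (6 ones in 1100000011110)


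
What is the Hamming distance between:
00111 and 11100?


XOR: 11011
Count of 1s: 4

4


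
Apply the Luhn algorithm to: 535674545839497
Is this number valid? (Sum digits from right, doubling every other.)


Luhn sum = 91
91 mod 10 = 1

Invalid (Luhn sum mod 10 = 1)


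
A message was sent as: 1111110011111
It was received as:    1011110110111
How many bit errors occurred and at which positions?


XOR: 0100000101000

3 error(s) at position(s): 1, 7, 9


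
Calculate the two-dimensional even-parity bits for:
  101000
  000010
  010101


Row parities: 011
Column parities: 111111

Row P: 011, Col P: 111111, Corner: 0


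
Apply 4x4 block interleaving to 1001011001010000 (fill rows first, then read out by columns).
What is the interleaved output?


Matrix:
  1001
  0110
  0101
  0000
Read columns: 1000011001001010

1000011001001010


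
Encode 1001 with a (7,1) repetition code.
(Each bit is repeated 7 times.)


Each bit -> 7 copies

1111111000000000000001111111


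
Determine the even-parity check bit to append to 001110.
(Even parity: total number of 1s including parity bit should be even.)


Number of 1s in data: 3
Parity bit: 1

1


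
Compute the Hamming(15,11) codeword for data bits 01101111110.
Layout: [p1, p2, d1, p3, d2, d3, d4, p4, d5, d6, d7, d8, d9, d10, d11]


Parity bits: p1=0, p2=0, p3=1, p4=0

000111001111110


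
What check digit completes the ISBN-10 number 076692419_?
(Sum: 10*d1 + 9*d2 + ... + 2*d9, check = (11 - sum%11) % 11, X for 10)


Weighted sum: 254
254 mod 11 = 1

Check digit: X


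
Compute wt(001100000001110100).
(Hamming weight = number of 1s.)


Counting 1s in 001100000001110100

6


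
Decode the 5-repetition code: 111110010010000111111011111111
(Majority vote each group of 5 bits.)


Groups: 11111, 00100, 10000, 11111, 10111, 11111
Majority votes: 100111

100111


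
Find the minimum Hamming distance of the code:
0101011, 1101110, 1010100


Comparing all pairs, minimum distance: 3
Can detect 2 errors, correct 1 errors

3


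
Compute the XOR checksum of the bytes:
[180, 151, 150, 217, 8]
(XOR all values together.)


XOR chain: 180 ^ 151 ^ 150 ^ 217 ^ 8 = 100

100


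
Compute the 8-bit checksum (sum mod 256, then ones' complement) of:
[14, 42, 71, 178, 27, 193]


Sum = 525 mod 256 = 13
Complement = 242

242


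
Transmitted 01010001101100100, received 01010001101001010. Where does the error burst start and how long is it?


XOR: 00000000000101110

Burst at position 11, length 5


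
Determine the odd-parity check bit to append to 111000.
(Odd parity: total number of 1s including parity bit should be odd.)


Number of 1s in data: 3
Parity bit: 0

0


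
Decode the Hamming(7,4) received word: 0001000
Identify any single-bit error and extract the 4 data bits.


Syndrome = 4: error at position 4

Data: 0000 (corrected bit 4)


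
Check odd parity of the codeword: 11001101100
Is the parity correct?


Number of 1s: 6

No, parity error (6 ones)


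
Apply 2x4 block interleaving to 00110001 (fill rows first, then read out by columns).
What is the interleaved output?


Matrix:
  0011
  0001
Read columns: 00001011

00001011


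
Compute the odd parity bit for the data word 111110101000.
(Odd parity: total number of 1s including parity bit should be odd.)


Number of 1s in data: 7
Parity bit: 0

0


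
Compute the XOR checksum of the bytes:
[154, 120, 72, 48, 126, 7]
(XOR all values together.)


XOR chain: 154 ^ 120 ^ 72 ^ 48 ^ 126 ^ 7 = 227

227


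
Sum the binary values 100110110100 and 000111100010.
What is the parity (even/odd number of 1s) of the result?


100110110100 = 2484
000111100010 = 482
Sum = 2966 = 101110010110
1s count = 7

odd parity (7 ones in 101110010110)


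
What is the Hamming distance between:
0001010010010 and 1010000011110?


XOR: 1011010001100
Count of 1s: 6

6


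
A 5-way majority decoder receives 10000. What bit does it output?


Ones: 1 out of 5
Threshold: 3

0 (1/5 voted 1)


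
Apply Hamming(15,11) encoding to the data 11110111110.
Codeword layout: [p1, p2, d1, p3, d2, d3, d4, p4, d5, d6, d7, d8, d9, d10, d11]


Parity bits: p1=1, p2=0, p3=0, p4=1

101011110111110


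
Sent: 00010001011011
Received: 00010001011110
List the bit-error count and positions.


XOR: 00000000000101

2 error(s) at position(s): 11, 13


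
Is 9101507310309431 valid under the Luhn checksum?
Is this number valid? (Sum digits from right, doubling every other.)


Luhn sum = 48
48 mod 10 = 8

Invalid (Luhn sum mod 10 = 8)


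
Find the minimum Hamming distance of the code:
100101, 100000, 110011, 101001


Comparing all pairs, minimum distance: 2
Can detect 1 errors, correct 0 errors

2


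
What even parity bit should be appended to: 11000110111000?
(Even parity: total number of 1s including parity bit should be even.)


Number of 1s in data: 7
Parity bit: 1

1


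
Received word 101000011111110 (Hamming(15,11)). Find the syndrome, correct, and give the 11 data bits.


Syndrome = 13: error at position 13

Data: 10001111010 (corrected bit 13)


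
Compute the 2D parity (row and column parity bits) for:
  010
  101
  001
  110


Row parities: 1010
Column parities: 000

Row P: 1010, Col P: 000, Corner: 0


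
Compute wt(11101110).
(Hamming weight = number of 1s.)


Counting 1s in 11101110

6


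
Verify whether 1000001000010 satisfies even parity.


Number of 1s: 3

No, parity error (3 ones)


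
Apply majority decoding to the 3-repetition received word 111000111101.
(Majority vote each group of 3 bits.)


Groups: 111, 000, 111, 101
Majority votes: 1011

1011


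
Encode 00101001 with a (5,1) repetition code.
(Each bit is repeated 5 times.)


Each bit -> 5 copies

0000000000111110000011111000000000011111


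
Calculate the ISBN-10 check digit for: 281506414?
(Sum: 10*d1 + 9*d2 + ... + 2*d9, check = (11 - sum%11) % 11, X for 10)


Weighted sum: 192
192 mod 11 = 5

Check digit: 6


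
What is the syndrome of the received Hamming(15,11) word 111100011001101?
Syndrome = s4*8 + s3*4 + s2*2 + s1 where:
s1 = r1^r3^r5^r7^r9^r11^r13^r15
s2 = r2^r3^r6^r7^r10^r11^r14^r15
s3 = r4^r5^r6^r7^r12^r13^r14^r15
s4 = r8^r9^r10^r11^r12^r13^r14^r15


s1=1, s2=1, s3=0, s4=1

Syndrome = 11 (error at position 11)


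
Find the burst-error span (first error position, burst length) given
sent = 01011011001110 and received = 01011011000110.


XOR: 00000000001000

Burst at position 10, length 1


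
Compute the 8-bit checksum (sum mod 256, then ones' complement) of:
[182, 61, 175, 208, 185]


Sum = 811 mod 256 = 43
Complement = 212

212


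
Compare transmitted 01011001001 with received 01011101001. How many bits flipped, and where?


XOR: 00000100000

1 error(s) at position(s): 5


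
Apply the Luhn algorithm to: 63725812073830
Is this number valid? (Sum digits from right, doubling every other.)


Luhn sum = 53
53 mod 10 = 3

Invalid (Luhn sum mod 10 = 3)


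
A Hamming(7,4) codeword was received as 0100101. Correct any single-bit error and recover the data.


Syndrome = 0: no error detected

Data: 0101 (no errors)


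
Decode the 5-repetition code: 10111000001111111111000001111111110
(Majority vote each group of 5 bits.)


Groups: 10111, 00000, 11111, 11111, 00000, 11111, 11110
Majority votes: 1011011

1011011


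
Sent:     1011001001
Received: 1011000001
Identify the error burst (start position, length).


XOR: 0000001000

Burst at position 6, length 1


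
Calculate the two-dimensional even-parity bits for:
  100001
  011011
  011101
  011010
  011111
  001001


Row parities: 000110
Column parities: 101011

Row P: 000110, Col P: 101011, Corner: 0


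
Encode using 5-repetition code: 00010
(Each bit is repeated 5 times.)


Each bit -> 5 copies

0000000000000001111100000


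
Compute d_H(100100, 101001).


XOR: 001101
Count of 1s: 3

3


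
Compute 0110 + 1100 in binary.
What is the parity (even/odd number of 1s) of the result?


0110 = 6
1100 = 12
Sum = 18 = 10010
1s count = 2

even parity (2 ones in 10010)


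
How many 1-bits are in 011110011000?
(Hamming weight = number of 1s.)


Counting 1s in 011110011000

6


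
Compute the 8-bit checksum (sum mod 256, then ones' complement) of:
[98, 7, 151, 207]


Sum = 463 mod 256 = 207
Complement = 48

48


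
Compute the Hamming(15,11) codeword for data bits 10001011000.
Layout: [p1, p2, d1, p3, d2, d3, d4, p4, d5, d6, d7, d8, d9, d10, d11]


Parity bits: p1=1, p2=0, p3=1, p4=1

101100011011000


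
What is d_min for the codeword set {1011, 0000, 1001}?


Comparing all pairs, minimum distance: 1
Can detect 0 errors, correct 0 errors

1


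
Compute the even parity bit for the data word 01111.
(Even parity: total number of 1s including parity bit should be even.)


Number of 1s in data: 4
Parity bit: 0

0


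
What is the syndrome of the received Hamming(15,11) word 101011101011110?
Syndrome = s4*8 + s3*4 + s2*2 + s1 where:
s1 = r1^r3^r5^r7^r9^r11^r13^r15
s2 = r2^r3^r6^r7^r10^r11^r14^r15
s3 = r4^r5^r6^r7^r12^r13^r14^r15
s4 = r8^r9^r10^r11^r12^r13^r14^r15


s1=1, s2=1, s3=0, s4=1

Syndrome = 11 (error at position 11)


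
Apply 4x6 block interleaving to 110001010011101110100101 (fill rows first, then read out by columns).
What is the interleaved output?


Matrix:
  110001
  010011
  101110
  100101
Read columns: 101111000010001101101101

101111000010001101101101


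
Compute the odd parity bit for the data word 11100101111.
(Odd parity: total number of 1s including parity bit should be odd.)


Number of 1s in data: 8
Parity bit: 1

1


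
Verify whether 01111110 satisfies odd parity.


Number of 1s: 6

No, parity error (6 ones)


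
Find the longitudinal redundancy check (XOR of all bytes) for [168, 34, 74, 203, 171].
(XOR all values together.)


XOR chain: 168 ^ 34 ^ 74 ^ 203 ^ 171 = 160

160


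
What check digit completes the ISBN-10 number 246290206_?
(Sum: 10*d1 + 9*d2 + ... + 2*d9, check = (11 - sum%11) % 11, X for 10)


Weighted sum: 192
192 mod 11 = 5

Check digit: 6


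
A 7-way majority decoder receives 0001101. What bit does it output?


Ones: 3 out of 7
Threshold: 4

0 (3/7 voted 1)


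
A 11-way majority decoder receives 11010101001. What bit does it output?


Ones: 6 out of 11
Threshold: 6

1 (6/11 voted 1)


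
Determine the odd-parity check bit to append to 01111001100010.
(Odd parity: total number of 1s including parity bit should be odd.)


Number of 1s in data: 7
Parity bit: 0

0


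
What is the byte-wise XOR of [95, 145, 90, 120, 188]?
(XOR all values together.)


XOR chain: 95 ^ 145 ^ 90 ^ 120 ^ 188 = 80

80


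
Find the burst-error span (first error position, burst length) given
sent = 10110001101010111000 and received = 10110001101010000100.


XOR: 00000000000000111100

Burst at position 14, length 4


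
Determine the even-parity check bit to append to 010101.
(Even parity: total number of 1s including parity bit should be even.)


Number of 1s in data: 3
Parity bit: 1

1


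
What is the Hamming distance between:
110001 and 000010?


XOR: 110011
Count of 1s: 4

4


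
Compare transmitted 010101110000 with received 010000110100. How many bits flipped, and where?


XOR: 000101000100

3 error(s) at position(s): 3, 5, 9


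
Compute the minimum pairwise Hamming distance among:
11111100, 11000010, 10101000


Comparing all pairs, minimum distance: 3
Can detect 2 errors, correct 1 errors

3


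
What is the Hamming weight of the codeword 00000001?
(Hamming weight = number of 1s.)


Counting 1s in 00000001

1


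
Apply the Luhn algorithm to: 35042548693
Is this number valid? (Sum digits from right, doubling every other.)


Luhn sum = 44
44 mod 10 = 4

Invalid (Luhn sum mod 10 = 4)


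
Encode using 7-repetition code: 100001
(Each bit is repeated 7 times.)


Each bit -> 7 copies

111111100000000000000000000000000001111111


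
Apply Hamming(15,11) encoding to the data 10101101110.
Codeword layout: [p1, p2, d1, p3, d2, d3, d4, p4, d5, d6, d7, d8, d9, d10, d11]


Parity bits: p1=1, p2=0, p3=0, p4=1

101001011101110


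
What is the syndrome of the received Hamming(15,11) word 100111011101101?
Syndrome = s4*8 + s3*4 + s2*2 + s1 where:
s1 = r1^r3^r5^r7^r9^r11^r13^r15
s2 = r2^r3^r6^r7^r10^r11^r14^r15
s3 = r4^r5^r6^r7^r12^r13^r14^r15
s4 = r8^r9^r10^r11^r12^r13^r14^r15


s1=1, s2=1, s3=0, s4=0

Syndrome = 3 (error at position 3)


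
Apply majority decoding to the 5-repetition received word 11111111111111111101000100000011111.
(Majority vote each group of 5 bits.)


Groups: 11111, 11111, 11111, 11101, 00010, 00000, 11111
Majority votes: 1111001

1111001


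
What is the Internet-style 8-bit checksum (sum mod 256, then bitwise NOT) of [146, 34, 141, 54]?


Sum = 375 mod 256 = 119
Complement = 136

136


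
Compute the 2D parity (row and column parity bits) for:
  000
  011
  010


Row parities: 001
Column parities: 001

Row P: 001, Col P: 001, Corner: 1


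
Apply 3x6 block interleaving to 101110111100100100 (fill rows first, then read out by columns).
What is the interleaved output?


Matrix:
  101110
  111100
  100100
Read columns: 111010110111100000

111010110111100000


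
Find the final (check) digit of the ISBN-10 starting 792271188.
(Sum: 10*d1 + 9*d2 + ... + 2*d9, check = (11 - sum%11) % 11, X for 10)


Weighted sum: 272
272 mod 11 = 8

Check digit: 3


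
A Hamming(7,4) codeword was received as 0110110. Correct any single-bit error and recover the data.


Syndrome = 2: error at position 2

Data: 1110 (corrected bit 2)


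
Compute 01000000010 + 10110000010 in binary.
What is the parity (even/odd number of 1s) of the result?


01000000010 = 514
10110000010 = 1410
Sum = 1924 = 11110000100
1s count = 5

odd parity (5 ones in 11110000100)


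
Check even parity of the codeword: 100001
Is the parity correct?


Number of 1s: 2

Yes, parity is correct (2 ones)


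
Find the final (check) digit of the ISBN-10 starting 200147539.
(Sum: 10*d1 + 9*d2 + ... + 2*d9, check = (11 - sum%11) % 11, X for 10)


Weighted sum: 133
133 mod 11 = 1

Check digit: X


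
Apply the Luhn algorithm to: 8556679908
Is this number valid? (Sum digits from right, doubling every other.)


Luhn sum = 55
55 mod 10 = 5

Invalid (Luhn sum mod 10 = 5)


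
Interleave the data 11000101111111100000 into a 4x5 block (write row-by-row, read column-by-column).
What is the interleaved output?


Matrix:
  11000
  10111
  11111
  00000
Read columns: 11101010011001100110

11101010011001100110


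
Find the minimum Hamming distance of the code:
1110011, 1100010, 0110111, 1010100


Comparing all pairs, minimum distance: 2
Can detect 1 errors, correct 0 errors

2


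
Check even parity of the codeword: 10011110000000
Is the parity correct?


Number of 1s: 5

No, parity error (5 ones)


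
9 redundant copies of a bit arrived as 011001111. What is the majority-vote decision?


Ones: 6 out of 9
Threshold: 5

1 (6/9 voted 1)


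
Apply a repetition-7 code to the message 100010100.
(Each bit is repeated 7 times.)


Each bit -> 7 copies

111111100000000000000000000011111110000000111111100000000000000


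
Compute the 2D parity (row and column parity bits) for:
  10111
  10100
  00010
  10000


Row parities: 0011
Column parities: 10001

Row P: 0011, Col P: 10001, Corner: 0


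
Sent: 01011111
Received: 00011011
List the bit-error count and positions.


XOR: 01000100

2 error(s) at position(s): 1, 5


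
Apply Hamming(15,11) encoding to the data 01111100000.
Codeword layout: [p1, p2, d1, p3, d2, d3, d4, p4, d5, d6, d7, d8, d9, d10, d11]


Parity bits: p1=1, p2=1, p3=1, p4=0

110111101100000


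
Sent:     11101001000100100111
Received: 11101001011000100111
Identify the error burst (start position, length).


XOR: 00000000011100000000

Burst at position 9, length 3


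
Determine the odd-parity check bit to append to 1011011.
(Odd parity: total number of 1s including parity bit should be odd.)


Number of 1s in data: 5
Parity bit: 0

0


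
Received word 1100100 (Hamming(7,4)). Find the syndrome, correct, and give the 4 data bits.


Syndrome = 6: error at position 6

Data: 0110 (corrected bit 6)


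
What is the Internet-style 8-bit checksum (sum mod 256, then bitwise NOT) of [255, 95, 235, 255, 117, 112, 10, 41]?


Sum = 1120 mod 256 = 96
Complement = 159

159


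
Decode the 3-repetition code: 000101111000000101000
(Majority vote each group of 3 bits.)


Groups: 000, 101, 111, 000, 000, 101, 000
Majority votes: 0110010

0110010


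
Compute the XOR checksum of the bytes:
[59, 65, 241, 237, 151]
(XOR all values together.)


XOR chain: 59 ^ 65 ^ 241 ^ 237 ^ 151 = 241

241


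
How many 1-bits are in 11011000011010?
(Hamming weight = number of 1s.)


Counting 1s in 11011000011010

7


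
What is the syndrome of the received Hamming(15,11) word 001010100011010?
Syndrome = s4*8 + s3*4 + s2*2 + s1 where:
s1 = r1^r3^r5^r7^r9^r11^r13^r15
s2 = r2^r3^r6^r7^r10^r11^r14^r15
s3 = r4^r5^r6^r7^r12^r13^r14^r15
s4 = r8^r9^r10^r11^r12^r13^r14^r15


s1=0, s2=0, s3=0, s4=1

Syndrome = 8 (error at position 8)


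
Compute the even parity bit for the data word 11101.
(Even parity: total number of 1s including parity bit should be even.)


Number of 1s in data: 4
Parity bit: 0

0


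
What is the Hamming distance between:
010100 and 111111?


XOR: 101011
Count of 1s: 4

4


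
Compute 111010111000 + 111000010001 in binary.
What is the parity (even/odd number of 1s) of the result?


111010111000 = 3768
111000010001 = 3601
Sum = 7369 = 1110011001001
1s count = 7

odd parity (7 ones in 1110011001001)


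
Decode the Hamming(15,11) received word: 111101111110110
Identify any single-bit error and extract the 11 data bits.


Syndrome = 6: error at position 6

Data: 10011110110 (corrected bit 6)


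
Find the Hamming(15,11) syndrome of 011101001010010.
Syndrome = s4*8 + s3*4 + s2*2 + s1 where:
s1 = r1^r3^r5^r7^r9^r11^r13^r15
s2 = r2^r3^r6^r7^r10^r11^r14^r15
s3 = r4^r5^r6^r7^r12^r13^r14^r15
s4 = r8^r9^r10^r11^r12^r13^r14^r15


s1=1, s2=1, s3=1, s4=1

Syndrome = 15 (error at position 15)


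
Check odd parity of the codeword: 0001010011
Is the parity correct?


Number of 1s: 4

No, parity error (4 ones)


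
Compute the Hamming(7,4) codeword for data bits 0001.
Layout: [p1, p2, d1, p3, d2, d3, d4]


Parity bits: p1=1, p2=1, p3=1

1101001


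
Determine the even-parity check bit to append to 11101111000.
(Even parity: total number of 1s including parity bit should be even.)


Number of 1s in data: 7
Parity bit: 1

1


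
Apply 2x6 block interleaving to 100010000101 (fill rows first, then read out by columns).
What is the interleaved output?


Matrix:
  100010
  000101
Read columns: 100000011001

100000011001


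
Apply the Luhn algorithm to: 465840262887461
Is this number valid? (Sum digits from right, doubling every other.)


Luhn sum = 58
58 mod 10 = 8

Invalid (Luhn sum mod 10 = 8)


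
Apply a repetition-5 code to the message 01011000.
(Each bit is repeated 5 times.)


Each bit -> 5 copies

0000011111000001111111111000000000000000


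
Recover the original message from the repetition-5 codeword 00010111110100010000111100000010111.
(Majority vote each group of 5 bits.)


Groups: 00010, 11111, 01000, 10000, 11110, 00000, 10111
Majority votes: 0100101

0100101


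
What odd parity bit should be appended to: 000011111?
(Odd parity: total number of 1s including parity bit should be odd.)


Number of 1s in data: 5
Parity bit: 0

0


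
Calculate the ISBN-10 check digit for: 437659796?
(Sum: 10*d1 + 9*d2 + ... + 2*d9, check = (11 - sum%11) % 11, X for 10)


Weighted sum: 307
307 mod 11 = 10

Check digit: 1


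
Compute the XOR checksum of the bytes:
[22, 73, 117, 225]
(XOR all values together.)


XOR chain: 22 ^ 73 ^ 117 ^ 225 = 203

203


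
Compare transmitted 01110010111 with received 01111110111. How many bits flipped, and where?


XOR: 00001100000

2 error(s) at position(s): 4, 5


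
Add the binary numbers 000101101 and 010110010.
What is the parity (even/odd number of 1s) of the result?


000101101 = 45
010110010 = 178
Sum = 223 = 11011111
1s count = 7

odd parity (7 ones in 11011111)


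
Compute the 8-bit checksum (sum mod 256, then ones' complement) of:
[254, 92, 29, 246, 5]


Sum = 626 mod 256 = 114
Complement = 141

141


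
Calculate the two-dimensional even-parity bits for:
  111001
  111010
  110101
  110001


Row parities: 0001
Column parities: 000111

Row P: 0001, Col P: 000111, Corner: 1


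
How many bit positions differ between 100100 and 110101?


XOR: 010001
Count of 1s: 2

2


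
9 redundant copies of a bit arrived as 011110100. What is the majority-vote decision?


Ones: 5 out of 9
Threshold: 5

1 (5/9 voted 1)


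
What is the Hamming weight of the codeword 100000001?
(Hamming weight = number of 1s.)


Counting 1s in 100000001

2


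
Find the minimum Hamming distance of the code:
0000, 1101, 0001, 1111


Comparing all pairs, minimum distance: 1
Can detect 0 errors, correct 0 errors

1


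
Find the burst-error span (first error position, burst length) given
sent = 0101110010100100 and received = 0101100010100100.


XOR: 0000010000000000

Burst at position 5, length 1


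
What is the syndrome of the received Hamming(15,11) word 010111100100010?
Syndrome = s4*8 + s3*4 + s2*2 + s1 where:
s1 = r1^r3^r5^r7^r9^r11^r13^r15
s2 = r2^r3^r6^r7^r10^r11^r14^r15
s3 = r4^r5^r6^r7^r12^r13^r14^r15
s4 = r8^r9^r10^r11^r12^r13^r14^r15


s1=0, s2=1, s3=1, s4=0

Syndrome = 6 (error at position 6)


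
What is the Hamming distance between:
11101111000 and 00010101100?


XOR: 11111010100
Count of 1s: 7

7


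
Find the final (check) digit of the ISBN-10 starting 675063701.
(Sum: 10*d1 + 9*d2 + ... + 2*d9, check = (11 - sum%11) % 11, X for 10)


Weighted sum: 244
244 mod 11 = 2

Check digit: 9


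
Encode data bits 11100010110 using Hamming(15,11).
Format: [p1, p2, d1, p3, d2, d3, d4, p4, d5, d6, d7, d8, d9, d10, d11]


Parity bits: p1=0, p2=0, p3=0, p4=1

001011010010110


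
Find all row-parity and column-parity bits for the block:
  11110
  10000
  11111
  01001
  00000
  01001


Row parities: 011000
Column parities: 10001

Row P: 011000, Col P: 10001, Corner: 0


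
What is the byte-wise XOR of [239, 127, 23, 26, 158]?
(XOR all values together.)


XOR chain: 239 ^ 127 ^ 23 ^ 26 ^ 158 = 3

3


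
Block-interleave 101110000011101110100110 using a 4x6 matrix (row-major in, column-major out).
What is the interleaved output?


Matrix:
  101110
  000011
  101110
  100110
Read columns: 101100001010101111110100

101100001010101111110100


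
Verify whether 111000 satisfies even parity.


Number of 1s: 3

No, parity error (3 ones)
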